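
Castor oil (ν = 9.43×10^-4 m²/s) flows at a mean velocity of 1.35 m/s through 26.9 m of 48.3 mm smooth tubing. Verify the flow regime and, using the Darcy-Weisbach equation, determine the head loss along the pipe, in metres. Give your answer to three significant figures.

Re = VD/ν = 1.35·0.04830/9.43×10^-4 = 69.1 → laminar (Re < 2300)
f = 64/Re = 0.9256
h_f = f(L/D)V²/(2g) = 0.9256·(26.9/0.04830)·1.35²/(2·9.81) = 47.88 m

h_f ≈ 47.9 m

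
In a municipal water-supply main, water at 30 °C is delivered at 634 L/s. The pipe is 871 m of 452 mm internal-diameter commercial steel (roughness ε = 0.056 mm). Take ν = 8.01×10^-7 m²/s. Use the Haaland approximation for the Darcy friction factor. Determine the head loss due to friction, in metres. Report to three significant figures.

h_f ≈ 20.1 m

V = 4Q/(πD²) = 4·0.634/(π·0.452²) = 3.951 m/s
Re = VD/ν = 3.951·0.452/8.01×10^-7 = 2.23×10^6 → turbulent
ε/D = 0.056/452 = 1.24×10^-4
Haaland: f = 0.01308
h_f = f(L/D)V²/(2g) = 0.01308·(871/0.452)·3.951²/(2·9.81) = 20.05 m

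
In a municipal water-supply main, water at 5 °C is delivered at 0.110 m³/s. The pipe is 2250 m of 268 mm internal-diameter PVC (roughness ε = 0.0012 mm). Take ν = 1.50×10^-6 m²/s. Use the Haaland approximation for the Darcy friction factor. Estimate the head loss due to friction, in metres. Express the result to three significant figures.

V = 4Q/(πD²) = 4·0.110/(π·0.268²) = 1.950 m/s
Re = VD/ν = 1.950·0.268/1.50×10^-6 = 3.48×10^5 → turbulent
ε/D = 0.0012/268 = 4.48×10^-6
Haaland: f = 0.01399
h_f = f(L/D)V²/(2g) = 0.01399·(2250/0.268)·1.950²/(2·9.81) = 22.76 m

h_f ≈ 22.8 m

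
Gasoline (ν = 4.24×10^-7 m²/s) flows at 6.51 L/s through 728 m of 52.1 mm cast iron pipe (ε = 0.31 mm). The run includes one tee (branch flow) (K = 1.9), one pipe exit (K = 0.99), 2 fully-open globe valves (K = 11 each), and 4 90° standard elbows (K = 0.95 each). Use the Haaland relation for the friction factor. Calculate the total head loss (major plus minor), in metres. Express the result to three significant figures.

V = 4Q/(πD²) = 3.054 m/s; V²/2g = 0.4753 m
Re = 3.75×10^5, ε/D = 0.00595 → f = 0.03230 (Haaland)
Major: h_f = f(L/D)·V²/2g = 0.03230·13973·0.4753 = 214.5 m
Minor: ΣK = 28.7; h_m = ΣK·V²/2g = 13.64 m
Total H_L = 214.5 + 13.64 = 228.2 m

H_L ≈ 228 m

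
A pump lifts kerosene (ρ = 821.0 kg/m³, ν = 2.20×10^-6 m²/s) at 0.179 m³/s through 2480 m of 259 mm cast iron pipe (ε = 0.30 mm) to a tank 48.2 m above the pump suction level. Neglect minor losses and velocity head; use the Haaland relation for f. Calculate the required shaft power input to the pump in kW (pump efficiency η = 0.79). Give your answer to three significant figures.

P_shaft ≈ 304 kW

V = 4Q/(πD²) = 3.398 m/s; Re = 4.00×10^5; ε/D = 0.00116; f = 0.02098
h_f = f(L/D)V²/2g = 118.2 m
Total head H = z + h_f = 48.2 + 118.2 = 166.4 m
P_hyd = ρgQH = 821.0·9.81·0.179·166.4 = 239.9 kW
P_shaft = P_hyd/η = 239.9/0.79 = 303.7 kW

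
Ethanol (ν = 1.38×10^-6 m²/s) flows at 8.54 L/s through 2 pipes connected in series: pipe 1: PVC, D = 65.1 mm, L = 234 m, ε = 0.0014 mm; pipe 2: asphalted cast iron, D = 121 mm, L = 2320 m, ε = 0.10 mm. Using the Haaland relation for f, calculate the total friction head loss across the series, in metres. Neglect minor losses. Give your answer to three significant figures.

H ≈ 32.9 m

Pipe 1: V = 2.566 m/s, Re = 1.21×10^5, ε/D = 2.15×10^-5, f = 0.01723, h_1 = f(L/D)V²/2g = 20.78 m
Pipe 2: V = 0.7427 m/s, Re = 6.51×10^4, ε/D = 8.26×10^-4, f = 0.02241, h_2 = f(L/D)V²/2g = 12.08 m
Series → Q common, losses add: H = Σh = 32.86 m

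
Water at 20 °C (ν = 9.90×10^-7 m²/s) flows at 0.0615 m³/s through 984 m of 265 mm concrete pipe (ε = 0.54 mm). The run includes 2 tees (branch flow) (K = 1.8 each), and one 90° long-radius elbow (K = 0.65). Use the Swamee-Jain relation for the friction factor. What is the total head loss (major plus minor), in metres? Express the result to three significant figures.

H_L ≈ 5.98 m

V = 4Q/(πD²) = 1.115 m/s; V²/2g = 0.06337 m
Re = 2.98×10^5, ε/D = 0.00204 → f = 0.02428 (Swamee-Jain)
Major: h_f = f(L/D)·V²/2g = 0.02428·3713·0.06337 = 5.714 m
Minor: ΣK = 4.25; h_m = ΣK·V²/2g = 0.2693 m
Total H_L = 5.714 + 0.2693 = 5.983 m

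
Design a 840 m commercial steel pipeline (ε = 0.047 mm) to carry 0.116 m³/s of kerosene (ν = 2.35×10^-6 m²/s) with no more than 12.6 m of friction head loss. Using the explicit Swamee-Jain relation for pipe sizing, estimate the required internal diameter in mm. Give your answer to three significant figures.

D ≈ 265 mm

Swamee-Jain (Type III): D = 0.66·[ε^1.25·(LQ²/(gh_f))^4.75 + ν·Q^9.4·(L/(gh_f))^5.2]^0.04
LQ²/(gh_f) = 0.09144; L/(gh_f) = 6.796
Term 1 = ε^1.25·(…)^4.75 = 4.52×10^-11; Term 2 = ν·Q^9.4·(…)^5.2 = 8.03×10^-11
D = 0.66·(4.52×10^-11 + 8.03×10^-11)^0.04 = 0.2652 m = 265 mm
Check: V = 2.10 m/s, Re = 2.37×10^5, f = 0.01659, h_f = 11.8 m ≈ 12.6 m ✓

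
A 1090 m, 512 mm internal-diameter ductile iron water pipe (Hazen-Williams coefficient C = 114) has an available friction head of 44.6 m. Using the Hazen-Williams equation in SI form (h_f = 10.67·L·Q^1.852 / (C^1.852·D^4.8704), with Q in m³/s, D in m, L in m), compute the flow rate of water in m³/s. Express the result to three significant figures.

Q ≈ 0.972 m³/s

Rearranging: Q = [h_f·C^1.852·D^4.8704 / (10.67·L)]^(1/1.852)
Q = [44.6·114^1.852·0.512^4.8704 / (10.67·1090)]^0.540 = 0.9720 m³/s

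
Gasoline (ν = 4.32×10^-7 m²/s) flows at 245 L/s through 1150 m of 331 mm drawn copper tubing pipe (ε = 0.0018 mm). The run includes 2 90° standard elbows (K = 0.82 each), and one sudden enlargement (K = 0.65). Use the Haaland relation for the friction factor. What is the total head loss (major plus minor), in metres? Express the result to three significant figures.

H_L ≈ 15.8 m

V = 4Q/(πD²) = 2.847 m/s; V²/2g = 0.4132 m
Re = 2.18×10^6, ε/D = 5.44×10^-6 → f = 0.01037 (Haaland)
Major: h_f = f(L/D)·V²/2g = 0.01037·3474·0.4132 = 14.88 m
Minor: ΣK = 2.29; h_m = ΣK·V²/2g = 0.9462 m
Total H_L = 14.88 + 0.9462 = 15.83 m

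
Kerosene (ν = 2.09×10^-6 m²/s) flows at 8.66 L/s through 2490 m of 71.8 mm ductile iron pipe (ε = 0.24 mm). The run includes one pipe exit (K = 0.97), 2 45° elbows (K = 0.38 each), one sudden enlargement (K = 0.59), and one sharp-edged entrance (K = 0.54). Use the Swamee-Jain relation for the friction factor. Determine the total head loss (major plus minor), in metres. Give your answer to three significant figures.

V = 4Q/(πD²) = 2.139 m/s; V²/2g = 0.2332 m
Re = 7.35×10^4, ε/D = 0.00334 → f = 0.02888 (Swamee-Jain)
Major: h_f = f(L/D)·V²/2g = 0.02888·34680·0.2332 = 233.6 m
Minor: ΣK = 2.86; h_m = ΣK·V²/2g = 0.6668 m
Total H_L = 233.6 + 0.6668 = 234.2 m

H_L ≈ 234 m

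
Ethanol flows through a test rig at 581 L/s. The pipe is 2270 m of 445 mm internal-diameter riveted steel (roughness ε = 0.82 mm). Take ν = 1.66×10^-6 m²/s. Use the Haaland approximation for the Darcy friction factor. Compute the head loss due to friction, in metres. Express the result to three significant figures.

V = 4Q/(πD²) = 4·0.581/(π·0.445²) = 3.736 m/s
Re = VD/ν = 3.736·0.445/1.66×10^-6 = 1.00×10^6 → turbulent
ε/D = 0.82/445 = 0.00184
Haaland: f = 0.02314
h_f = f(L/D)V²/(2g) = 0.02314·(2270/0.445)·3.736²/(2·9.81) = 83.95 m

h_f ≈ 83.9 m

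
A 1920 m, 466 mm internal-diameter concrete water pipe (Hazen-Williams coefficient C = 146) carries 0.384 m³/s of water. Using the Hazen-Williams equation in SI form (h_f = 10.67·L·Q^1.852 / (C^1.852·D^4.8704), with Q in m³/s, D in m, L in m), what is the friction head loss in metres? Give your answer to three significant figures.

h_f ≈ 14.1 m

h_f = 10.67·1920·0.384^1.852 / (146^1.852·0.466^4.8704) = 14.07 m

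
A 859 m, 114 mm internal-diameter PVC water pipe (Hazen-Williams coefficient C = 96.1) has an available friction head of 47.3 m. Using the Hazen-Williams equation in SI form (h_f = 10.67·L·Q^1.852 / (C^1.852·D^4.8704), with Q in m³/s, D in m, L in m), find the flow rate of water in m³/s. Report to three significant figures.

Q ≈ 0.0185 m³/s

Rearranging: Q = [h_f·C^1.852·D^4.8704 / (10.67·L)]^(1/1.852)
Q = [47.3·96.1^1.852·0.114^4.8704 / (10.67·859)]^0.540 = 0.01852 m³/s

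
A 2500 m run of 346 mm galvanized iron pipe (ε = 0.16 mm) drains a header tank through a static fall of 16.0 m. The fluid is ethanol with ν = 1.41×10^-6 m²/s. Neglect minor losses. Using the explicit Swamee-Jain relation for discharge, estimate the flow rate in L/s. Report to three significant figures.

Q ≈ 147 L/s

Swamee-Jain (Type II): Q = -0.965·√(gD⁵h_f/L)·ln[ε/(3.7D) + √(3.17ν²L/(gD³h_f))]
√(gD⁵h_f/L) = √(9.81·0.346⁵·16.0/2500) = 0.01764
ε/(3.7D) = 1.25×10^-4; √(3.17ν²L/(gD³h_f)) = 4.92×10^-5
Q = -0.965·0.01764·ln(1.742×10^-4) = 0.1474 m³/s
Check: V = 1.57 m/s, Re = 3.85×10^5, f = 0.01780, h_f = 16.1 m ≈ 16.0 m ✓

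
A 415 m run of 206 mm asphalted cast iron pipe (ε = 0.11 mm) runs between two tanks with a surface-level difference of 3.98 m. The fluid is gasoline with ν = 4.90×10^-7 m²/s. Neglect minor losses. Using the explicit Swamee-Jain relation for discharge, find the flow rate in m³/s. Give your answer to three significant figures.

Q ≈ 0.0493 m³/s

Swamee-Jain (Type II): Q = -0.965·√(gD⁵h_f/L)·ln[ε/(3.7D) + √(3.17ν²L/(gD³h_f))]
√(gD⁵h_f/L) = √(9.81·0.206⁵·3.98/415) = 0.005908
ε/(3.7D) = 1.44×10^-4; √(3.17ν²L/(gD³h_f)) = 3.04×10^-5
Q = -0.965·0.005908·ln(1.747×10^-4) = 0.04933 m³/s
Check: V = 1.48 m/s, Re = 6.22×10^5, f = 0.01781, h_f = 4.01 m ≈ 3.98 m ✓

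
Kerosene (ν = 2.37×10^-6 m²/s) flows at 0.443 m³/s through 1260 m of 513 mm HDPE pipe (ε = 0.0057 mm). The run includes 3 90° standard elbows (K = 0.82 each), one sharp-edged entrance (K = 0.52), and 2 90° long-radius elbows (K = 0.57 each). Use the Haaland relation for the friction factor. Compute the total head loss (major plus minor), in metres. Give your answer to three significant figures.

H_L ≈ 8.65 m

V = 4Q/(πD²) = 2.143 m/s; V²/2g = 0.2341 m
Re = 4.64×10^5, ε/D = 1.11×10^-5 → f = 0.01336 (Haaland)
Major: h_f = f(L/D)·V²/2g = 0.01336·2456·0.2341 = 7.683 m
Minor: ΣK = 4.12; h_m = ΣK·V²/2g = 0.9646 m
Total H_L = 7.683 + 0.9646 = 8.647 m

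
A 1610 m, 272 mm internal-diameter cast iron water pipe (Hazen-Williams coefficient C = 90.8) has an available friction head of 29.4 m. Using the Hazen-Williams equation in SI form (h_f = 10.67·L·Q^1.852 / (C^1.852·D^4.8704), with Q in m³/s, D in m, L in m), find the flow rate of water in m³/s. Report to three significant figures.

Q ≈ 0.0949 m³/s

Rearranging: Q = [h_f·C^1.852·D^4.8704 / (10.67·L)]^(1/1.852)
Q = [29.4·90.8^1.852·0.272^4.8704 / (10.67·1610)]^0.540 = 0.09490 m³/s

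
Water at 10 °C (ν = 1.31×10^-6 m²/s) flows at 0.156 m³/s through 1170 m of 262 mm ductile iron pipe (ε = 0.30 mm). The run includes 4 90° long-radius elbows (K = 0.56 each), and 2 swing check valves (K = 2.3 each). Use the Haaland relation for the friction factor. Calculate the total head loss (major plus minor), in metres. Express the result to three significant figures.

H_L ≈ 42.5 m

V = 4Q/(πD²) = 2.894 m/s; V²/2g = 0.4267 m
Re = 5.79×10^5, ε/D = 0.00115 → f = 0.02075 (Haaland)
Major: h_f = f(L/D)·V²/2g = 0.02075·4466·0.4267 = 39.55 m
Minor: ΣK = 6.84; h_m = ΣK·V²/2g = 2.919 m
Total H_L = 39.55 + 2.919 = 42.47 m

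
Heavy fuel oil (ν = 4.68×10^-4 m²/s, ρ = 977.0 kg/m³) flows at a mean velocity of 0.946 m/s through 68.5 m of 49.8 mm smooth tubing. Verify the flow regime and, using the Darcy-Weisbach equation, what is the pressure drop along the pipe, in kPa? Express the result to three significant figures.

Re = VD/ν = 0.946·0.04980/4.68×10^-4 = 101 → laminar (Re < 2300)
f = 64/Re = 0.6358
h_f = f(L/D)V²/(2g) = 0.6358·(68.5/0.04980)·0.946²/(2·9.81) = 39.89 m
Δp = ρg·h_f = 977.0·9.81·39.89 = 382.3 kPa

Δp ≈ 382 kPa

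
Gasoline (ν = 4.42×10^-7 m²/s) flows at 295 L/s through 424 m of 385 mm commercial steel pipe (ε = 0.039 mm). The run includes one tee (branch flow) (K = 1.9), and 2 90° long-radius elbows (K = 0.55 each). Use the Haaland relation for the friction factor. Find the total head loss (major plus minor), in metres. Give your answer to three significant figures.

V = 4Q/(πD²) = 2.534 m/s; V²/2g = 0.3273 m
Re = 2.21×10^6, ε/D = 1.01×10^-4 → f = 0.01270 (Haaland)
Major: h_f = f(L/D)·V²/2g = 0.01270·1101·0.3273 = 4.577 m
Minor: ΣK = 3.00; h_m = ΣK·V²/2g = 0.9818 m
Total H_L = 4.577 + 0.9818 = 5.559 m

H_L ≈ 5.56 m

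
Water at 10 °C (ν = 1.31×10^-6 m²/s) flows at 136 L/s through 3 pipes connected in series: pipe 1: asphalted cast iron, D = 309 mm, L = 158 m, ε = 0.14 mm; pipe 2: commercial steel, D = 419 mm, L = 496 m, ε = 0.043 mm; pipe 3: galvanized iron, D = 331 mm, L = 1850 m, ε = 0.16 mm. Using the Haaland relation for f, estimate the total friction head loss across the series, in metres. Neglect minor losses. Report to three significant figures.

Pipe 1: V = 1.814 m/s, Re = 4.28×10^5, ε/D = 4.53×10^-4, f = 0.01741, h_1 = f(L/D)V²/2g = 1.492 m
Pipe 2: V = 0.9863 m/s, Re = 3.15×10^5, ε/D = 1.03×10^-4, f = 0.01515, h_2 = f(L/D)V²/2g = 0.8891 m
Pipe 3: V = 1.580 m/s, Re = 3.99×10^5, ε/D = 4.83×10^-4, f = 0.01767, h_3 = f(L/D)V²/2g = 12.57 m
Series → Q common, losses add: H = Σh = 14.95 m

H ≈ 15.0 m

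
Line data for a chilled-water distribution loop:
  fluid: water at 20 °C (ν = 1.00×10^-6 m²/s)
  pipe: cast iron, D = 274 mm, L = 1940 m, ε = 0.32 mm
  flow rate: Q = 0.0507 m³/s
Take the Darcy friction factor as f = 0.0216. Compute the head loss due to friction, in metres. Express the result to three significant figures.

V = 4Q/(πD²) = 4·0.0507/(π·0.274²) = 0.8598 m/s
h_f = f(L/D)V²/(2g) = 0.02160·(1940/0.274)·0.8598²/(2·9.81) = 5.763 m

h_f ≈ 5.76 m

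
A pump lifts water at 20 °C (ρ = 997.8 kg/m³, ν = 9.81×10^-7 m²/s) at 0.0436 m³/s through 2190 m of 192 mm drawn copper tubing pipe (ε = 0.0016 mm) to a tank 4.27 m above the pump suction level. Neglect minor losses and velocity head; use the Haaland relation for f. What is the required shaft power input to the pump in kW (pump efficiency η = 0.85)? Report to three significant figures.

P_shaft ≈ 11.7 kW

V = 4Q/(πD²) = 1.506 m/s; Re = 2.95×10^5; ε/D = 8.33×10^-6; f = 0.01446
h_f = f(L/D)V²/2g = 19.06 m
Total head H = z + h_f = 4.27 + 19.06 = 23.33 m
P_hyd = ρgQH = 997.8·9.81·0.0436·23.33 = 9.956 kW
P_shaft = P_hyd/η = 9.956/0.85 = 11.71 kW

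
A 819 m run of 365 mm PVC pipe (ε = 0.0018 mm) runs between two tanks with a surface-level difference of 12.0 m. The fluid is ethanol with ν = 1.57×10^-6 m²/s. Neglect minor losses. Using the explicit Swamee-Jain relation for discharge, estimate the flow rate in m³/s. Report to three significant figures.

Q ≈ 0.302 m³/s

Swamee-Jain (Type II): Q = -0.965·√(gD⁵h_f/L)·ln[ε/(3.7D) + √(3.17ν²L/(gD³h_f))]
√(gD⁵h_f/L) = √(9.81·0.365⁵·12.0/819) = 0.03052
ε/(3.7D) = 1.33×10^-6; √(3.17ν²L/(gD³h_f)) = 3.34×10^-5
Q = -0.965·0.03052·ln(3.477×10^-5) = 0.3023 m³/s
Check: V = 2.89 m/s, Re = 6.72×10^5, f = 0.01252, h_f = 12.0 m ≈ 12.0 m ✓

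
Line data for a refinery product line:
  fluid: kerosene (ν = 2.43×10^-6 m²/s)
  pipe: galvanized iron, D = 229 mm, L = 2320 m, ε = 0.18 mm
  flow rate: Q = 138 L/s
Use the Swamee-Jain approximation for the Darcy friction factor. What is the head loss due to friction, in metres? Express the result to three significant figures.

V = 4Q/(πD²) = 4·0.138/(π·0.229²) = 3.351 m/s
Re = VD/ν = 3.351·0.229/2.43×10^-6 = 3.16×10^5 → turbulent
ε/D = 0.18/229 = 7.86×10^-4
Swamee-Jain: f = 0.01975
h_f = f(L/D)V²/(2g) = 0.01975·(2320/0.229)·3.351²/(2·9.81) = 114.5 m

h_f ≈ 115 m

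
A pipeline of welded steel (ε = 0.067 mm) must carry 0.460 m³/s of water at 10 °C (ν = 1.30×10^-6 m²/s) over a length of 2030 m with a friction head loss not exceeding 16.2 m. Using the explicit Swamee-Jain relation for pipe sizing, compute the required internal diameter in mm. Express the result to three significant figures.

Swamee-Jain (Type III): D = 0.66·[ε^1.25·(LQ²/(gh_f))^4.75 + ν·Q^9.4·(L/(gh_f))^5.2]^0.04
LQ²/(gh_f) = 2.703; L/(gh_f) = 12.77
Term 1 = ε^1.25·(…)^4.75 = 6.82×10^-4; Term 2 = ν·Q^9.4·(…)^5.2 = 4.97×10^-4
D = 0.66·(6.82×10^-4 + 4.97×10^-4)^0.04 = 0.5040 m = 504 mm
Check: V = 2.31 m/s, Re = 8.94×10^5, f = 0.01408, h_f = 15.4 m ≈ 16.2 m ✓

D ≈ 504 mm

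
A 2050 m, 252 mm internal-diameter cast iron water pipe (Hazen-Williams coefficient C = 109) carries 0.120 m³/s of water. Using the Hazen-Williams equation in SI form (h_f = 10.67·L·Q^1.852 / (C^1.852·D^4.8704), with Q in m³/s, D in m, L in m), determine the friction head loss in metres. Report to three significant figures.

h_f ≈ 59.8 m

h_f = 10.67·2050·0.120^1.852 / (109^1.852·0.252^4.8704) = 59.80 m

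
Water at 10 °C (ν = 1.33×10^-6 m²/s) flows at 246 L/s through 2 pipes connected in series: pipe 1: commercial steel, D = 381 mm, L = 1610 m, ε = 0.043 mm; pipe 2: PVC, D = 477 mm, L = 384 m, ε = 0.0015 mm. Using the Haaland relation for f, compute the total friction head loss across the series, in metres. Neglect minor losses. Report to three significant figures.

H ≈ 15.1 m

Pipe 1: V = 2.158 m/s, Re = 6.18×10^5, ε/D = 1.13×10^-4, f = 0.01409, h_1 = f(L/D)V²/2g = 14.13 m
Pipe 2: V = 1.377 m/s, Re = 4.94×10^5, ε/D = 3.14×10^-6, f = 0.01313, h_2 = f(L/D)V²/2g = 1.021 m
Series → Q common, losses add: H = Σh = 15.15 m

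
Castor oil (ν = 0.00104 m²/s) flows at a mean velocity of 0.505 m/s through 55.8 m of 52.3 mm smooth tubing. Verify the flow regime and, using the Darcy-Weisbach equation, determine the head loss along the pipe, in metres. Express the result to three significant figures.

Re = VD/ν = 0.505·0.05230/0.00104 = 25.4 → laminar (Re < 2300)
f = 64/Re = 2.520
h_f = f(L/D)V²/(2g) = 2.520·(55.8/0.05230)·0.505²/(2·9.81) = 34.95 m

h_f ≈ 34.9 m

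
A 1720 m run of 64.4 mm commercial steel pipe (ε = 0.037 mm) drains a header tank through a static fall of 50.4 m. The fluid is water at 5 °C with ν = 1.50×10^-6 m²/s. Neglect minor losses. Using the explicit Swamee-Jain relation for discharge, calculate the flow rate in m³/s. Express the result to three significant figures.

Q ≈ 0.00418 m³/s

Swamee-Jain (Type II): Q = -0.965·√(gD⁵h_f/L)·ln[ε/(3.7D) + √(3.17ν²L/(gD³h_f))]
√(gD⁵h_f/L) = √(9.81·0.0644⁵·50.4/1720) = 5.643×10^-4
ε/(3.7D) = 1.55×10^-4; √(3.17ν²L/(gD³h_f)) = 3.05×10^-4
Q = -0.965·5.643×10^-4·ln(4.601×10^-4) = 0.004184 m³/s
Check: V = 1.28 m/s, Re = 5.52×10^4, f = 0.02252, h_f = 50.6 m ≈ 50.4 m ✓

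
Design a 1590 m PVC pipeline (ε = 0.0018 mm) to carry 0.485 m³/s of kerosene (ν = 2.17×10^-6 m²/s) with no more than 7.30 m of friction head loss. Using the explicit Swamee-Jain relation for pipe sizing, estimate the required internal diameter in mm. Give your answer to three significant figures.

D ≈ 569 mm

Swamee-Jain (Type III): D = 0.66·[ε^1.25·(LQ²/(gh_f))^4.75 + ν·Q^9.4·(L/(gh_f))^5.2]^0.04
LQ²/(gh_f) = 5.223; L/(gh_f) = 22.20
Term 1 = ε^1.25·(…)^4.75 = 1.69×10^-4; Term 2 = ν·Q^9.4·(…)^5.2 = 0.0242
D = 0.66·(1.69×10^-4 + 0.0242)^0.04 = 0.5689 m = 569 mm
Check: V = 1.91 m/s, Re = 5.00×10^5, f = 0.01314, h_f = 6.82 m ≈ 7.30 m ✓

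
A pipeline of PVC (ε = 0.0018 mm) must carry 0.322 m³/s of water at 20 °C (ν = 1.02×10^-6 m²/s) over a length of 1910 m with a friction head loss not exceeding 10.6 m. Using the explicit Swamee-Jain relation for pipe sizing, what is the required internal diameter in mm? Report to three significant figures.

D ≈ 455 mm

Swamee-Jain (Type III): D = 0.66·[ε^1.25·(LQ²/(gh_f))^4.75 + ν·Q^9.4·(L/(gh_f))^5.2]^0.04
LQ²/(gh_f) = 1.904; L/(gh_f) = 18.37
Term 1 = ε^1.25·(…)^4.75 = 1.41×10^-6; Term 2 = ν·Q^9.4·(…)^5.2 = 9.03×10^-5
D = 0.66·(1.41×10^-6 + 9.03×10^-5)^0.04 = 0.4550 m = 455 mm
Check: V = 1.98 m/s, Re = 8.83×10^5, f = 0.01195, h_f = 10.0 m ≈ 10.6 m ✓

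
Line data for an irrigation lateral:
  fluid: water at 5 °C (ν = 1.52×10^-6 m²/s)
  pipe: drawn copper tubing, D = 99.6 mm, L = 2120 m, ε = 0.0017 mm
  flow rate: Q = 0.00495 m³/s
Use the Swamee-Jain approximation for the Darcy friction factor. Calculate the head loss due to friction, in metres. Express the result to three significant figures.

V = 4Q/(πD²) = 4·0.00495/(π·0.0996²) = 0.6353 m/s
Re = VD/ν = 0.6353·0.0996/1.52×10^-6 = 4.16×10^4 → turbulent
ε/D = 0.0017/99.6 = 1.71×10^-5
Swamee-Jain: f = 0.02171
h_f = f(L/D)V²/(2g) = 0.02171·(2120/0.0996)·0.6353²/(2·9.81) = 9.506 m

h_f ≈ 9.51 m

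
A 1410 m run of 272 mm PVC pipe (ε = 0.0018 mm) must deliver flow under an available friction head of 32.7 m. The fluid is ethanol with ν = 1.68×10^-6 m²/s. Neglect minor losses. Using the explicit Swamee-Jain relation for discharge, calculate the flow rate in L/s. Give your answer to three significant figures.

Swamee-Jain (Type II): Q = -0.965·√(gD⁵h_f/L)·ln[ε/(3.7D) + √(3.17ν²L/(gD³h_f))]
√(gD⁵h_f/L) = √(9.81·0.272⁵·32.7/1410) = 0.01840
ε/(3.7D) = 1.79×10^-6; √(3.17ν²L/(gD³h_f)) = 4.42×10^-5
Q = -0.965·0.01840·ln(4.600×10^-5) = 0.1774 m³/s
Check: V = 3.05 m/s, Re = 4.94×10^5, f = 0.01322, h_f = 32.6 m ≈ 32.7 m ✓

Q ≈ 177 L/s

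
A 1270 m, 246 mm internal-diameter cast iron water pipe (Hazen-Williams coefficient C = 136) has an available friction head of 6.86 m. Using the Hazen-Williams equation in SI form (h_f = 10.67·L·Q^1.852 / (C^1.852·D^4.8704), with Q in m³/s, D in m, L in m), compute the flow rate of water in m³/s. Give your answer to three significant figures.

Q ≈ 0.0565 m³/s

Rearranging: Q = [h_f·C^1.852·D^4.8704 / (10.67·L)]^(1/1.852)
Q = [6.86·136^1.852·0.246^4.8704 / (10.67·1270)]^0.540 = 0.05653 m³/s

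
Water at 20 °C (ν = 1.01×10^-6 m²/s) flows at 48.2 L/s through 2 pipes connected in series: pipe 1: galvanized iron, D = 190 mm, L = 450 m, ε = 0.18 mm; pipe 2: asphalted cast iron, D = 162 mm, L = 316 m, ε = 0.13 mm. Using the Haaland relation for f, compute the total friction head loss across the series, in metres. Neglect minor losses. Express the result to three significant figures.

H ≈ 17.6 m

Pipe 1: V = 1.700 m/s, Re = 3.20×10^5, ε/D = 9.47×10^-4, f = 0.02025, h_1 = f(L/D)V²/2g = 7.064 m
Pipe 2: V = 2.338 m/s, Re = 3.75×10^5, ε/D = 8.02×10^-4, f = 0.01946, h_2 = f(L/D)V²/2g = 10.58 m
Series → Q common, losses add: H = Σh = 17.64 m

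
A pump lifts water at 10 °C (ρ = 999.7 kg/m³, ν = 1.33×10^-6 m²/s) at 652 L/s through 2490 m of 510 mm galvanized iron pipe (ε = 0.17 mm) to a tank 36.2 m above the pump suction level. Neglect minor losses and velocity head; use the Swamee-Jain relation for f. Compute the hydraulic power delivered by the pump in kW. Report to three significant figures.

V = 4Q/(πD²) = 3.192 m/s; Re = 1.22×10^6; ε/D = 3.33×10^-4; f = 0.01593
h_f = f(L/D)V²/2g = 40.37 m
Total head H = z + h_f = 36.2 + 40.37 = 76.57 m
P_hyd = ρgQH = 999.7·9.81·0.652·76.57 = 489.6 kW

P_hyd ≈ 490 kW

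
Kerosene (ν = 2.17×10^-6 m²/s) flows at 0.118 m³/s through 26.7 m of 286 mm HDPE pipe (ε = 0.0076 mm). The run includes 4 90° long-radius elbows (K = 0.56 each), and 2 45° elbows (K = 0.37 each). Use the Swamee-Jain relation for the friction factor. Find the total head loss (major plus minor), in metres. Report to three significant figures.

H_L ≈ 0.757 m

V = 4Q/(πD²) = 1.837 m/s; V²/2g = 0.1720 m
Re = 2.42×10^5, ε/D = 2.66×10^-5 → f = 0.01524 (Swamee-Jain)
Major: h_f = f(L/D)·V²/2g = 0.01524·93.36·0.1720 = 0.2447 m
Minor: ΣK = 2.98; h_m = ΣK·V²/2g = 0.5124 m
Total H_L = 0.2447 + 0.5124 = 0.7571 m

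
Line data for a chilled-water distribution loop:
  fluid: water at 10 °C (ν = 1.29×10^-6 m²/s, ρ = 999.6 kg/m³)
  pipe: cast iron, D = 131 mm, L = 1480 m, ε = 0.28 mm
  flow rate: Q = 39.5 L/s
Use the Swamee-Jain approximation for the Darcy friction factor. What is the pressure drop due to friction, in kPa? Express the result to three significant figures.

Δp ≈ 1190 kPa

V = 4Q/(πD²) = 4·0.0395/(π·0.131²) = 2.931 m/s
Re = VD/ν = 2.931·0.131/1.29×10^-6 = 2.98×10^5 → turbulent
ε/D = 0.28/131 = 0.00214
Swamee-Jain: f = 0.02457
h_f = f(L/D)V²/(2g) = 0.02457·(1480/0.131)·2.931²/(2·9.81) = 121.5 m
Δp = ρg·h_f = 999.6·9.81·121.5 = 1191 kPa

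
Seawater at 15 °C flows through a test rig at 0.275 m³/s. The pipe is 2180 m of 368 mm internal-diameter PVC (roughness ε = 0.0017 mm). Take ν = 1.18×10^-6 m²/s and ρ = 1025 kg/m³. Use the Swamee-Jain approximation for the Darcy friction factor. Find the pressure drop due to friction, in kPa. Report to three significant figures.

Δp ≈ 246 kPa

V = 4Q/(πD²) = 4·0.275/(π·0.368²) = 2.586 m/s
Re = VD/ν = 2.586·0.368/1.18×10^-6 = 8.06×10^5 → turbulent
ε/D = 0.0017/368 = 4.62×10^-6
Swamee-Jain: f = 0.01214
h_f = f(L/D)V²/(2g) = 0.01214·(2180/0.368)·2.586²/(2·9.81) = 24.50 m
Δp = ρg·h_f = 1025·9.81·24.50 = 246.4 kPa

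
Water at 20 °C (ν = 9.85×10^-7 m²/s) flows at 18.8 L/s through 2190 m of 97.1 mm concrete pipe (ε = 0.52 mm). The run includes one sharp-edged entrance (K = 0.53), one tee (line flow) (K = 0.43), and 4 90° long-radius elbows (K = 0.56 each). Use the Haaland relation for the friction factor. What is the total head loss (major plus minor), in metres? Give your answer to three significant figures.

H_L ≈ 234 m

V = 4Q/(πD²) = 2.539 m/s; V²/2g = 0.3285 m
Re = 2.50×10^5, ε/D = 0.00536 → f = 0.03140 (Haaland)
Major: h_f = f(L/D)·V²/2g = 0.03140·22554·0.3285 = 232.7 m
Minor: ΣK = 3.20; h_m = ΣK·V²/2g = 1.051 m
Total H_L = 232.7 + 1.051 = 233.7 m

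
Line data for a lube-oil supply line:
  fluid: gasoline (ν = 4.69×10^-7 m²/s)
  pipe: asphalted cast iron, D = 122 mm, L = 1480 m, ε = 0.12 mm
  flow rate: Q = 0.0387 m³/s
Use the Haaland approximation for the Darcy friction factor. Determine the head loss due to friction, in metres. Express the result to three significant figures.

h_f ≈ 135 m

V = 4Q/(πD²) = 4·0.0387/(π·0.122²) = 3.311 m/s
Re = VD/ν = 3.311·0.122/4.69×10^-7 = 8.61×10^5 → turbulent
ε/D = 0.12/122 = 9.84×10^-4
Haaland: f = 0.01991
h_f = f(L/D)V²/(2g) = 0.01991·(1480/0.122)·3.311²/(2·9.81) = 134.9 m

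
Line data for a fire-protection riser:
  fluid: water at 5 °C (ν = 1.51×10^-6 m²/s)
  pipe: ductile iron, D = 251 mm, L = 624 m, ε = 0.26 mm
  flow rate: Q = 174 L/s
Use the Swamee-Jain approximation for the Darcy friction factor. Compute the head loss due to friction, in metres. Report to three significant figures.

V = 4Q/(πD²) = 4·0.174/(π·0.251²) = 3.517 m/s
Re = VD/ν = 3.517·0.251/1.51×10^-6 = 5.85×10^5 → turbulent
ε/D = 0.26/251 = 0.00104
Swamee-Jain: f = 0.02042
h_f = f(L/D)V²/(2g) = 0.02042·(624/0.251)·3.517²/(2·9.81) = 32.00 m

h_f ≈ 32.0 m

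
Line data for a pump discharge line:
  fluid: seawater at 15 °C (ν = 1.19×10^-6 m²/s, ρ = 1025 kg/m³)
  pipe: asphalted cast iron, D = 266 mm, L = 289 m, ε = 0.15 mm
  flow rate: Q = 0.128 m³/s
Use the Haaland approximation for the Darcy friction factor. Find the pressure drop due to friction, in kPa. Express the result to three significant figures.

V = 4Q/(πD²) = 4·0.128/(π·0.266²) = 2.303 m/s
Re = VD/ν = 2.303·0.266/1.19×10^-6 = 5.15×10^5 → turbulent
ε/D = 0.15/266 = 5.64×10^-4
Haaland: f = 0.01795
h_f = f(L/D)V²/(2g) = 0.01795·(289/0.266)·2.303²/(2·9.81) = 5.274 m
Δp = ρg·h_f = 1025·9.81·5.274 = 53.03 kPa

Δp ≈ 53.0 kPa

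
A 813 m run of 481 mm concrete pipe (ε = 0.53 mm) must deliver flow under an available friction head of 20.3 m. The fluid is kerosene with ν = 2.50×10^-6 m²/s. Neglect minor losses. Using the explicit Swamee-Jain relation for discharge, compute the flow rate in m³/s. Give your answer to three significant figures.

Q ≈ 0.616 m³/s

Swamee-Jain (Type II): Q = -0.965·√(gD⁵h_f/L)·ln[ε/(3.7D) + √(3.17ν²L/(gD³h_f))]
√(gD⁵h_f/L) = √(9.81·0.481⁵·20.3/813) = 0.07941
ε/(3.7D) = 2.98×10^-4; √(3.17ν²L/(gD³h_f)) = 2.70×10^-5
Q = -0.965·0.07941·ln(3.248×10^-4) = 0.6156 m³/s
Check: V = 3.39 m/s, Re = 6.52×10^5, f = 0.02065, h_f = 20.4 m ≈ 20.3 m ✓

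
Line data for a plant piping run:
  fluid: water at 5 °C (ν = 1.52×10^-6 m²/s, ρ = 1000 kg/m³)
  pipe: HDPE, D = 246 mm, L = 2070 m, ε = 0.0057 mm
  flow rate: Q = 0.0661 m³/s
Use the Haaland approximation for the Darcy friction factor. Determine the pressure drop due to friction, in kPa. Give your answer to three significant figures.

V = 4Q/(πD²) = 4·0.0661/(π·0.246²) = 1.391 m/s
Re = VD/ν = 1.391·0.246/1.52×10^-6 = 2.25×10^5 → turbulent
ε/D = 0.0057/246 = 2.32×10^-5
Haaland: f = 0.01531
h_f = f(L/D)V²/(2g) = 0.01531·(2070/0.246)·1.391²/(2·9.81) = 12.70 m
Δp = ρg·h_f = 1000·9.81·12.70 = 124.6 kPa

Δp ≈ 125 kPa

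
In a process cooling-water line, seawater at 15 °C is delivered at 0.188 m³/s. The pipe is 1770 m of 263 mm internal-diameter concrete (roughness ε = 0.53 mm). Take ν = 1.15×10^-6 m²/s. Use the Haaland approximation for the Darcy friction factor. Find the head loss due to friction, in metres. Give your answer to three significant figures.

h_f ≈ 97.4 m

V = 4Q/(πD²) = 4·0.188/(π·0.263²) = 3.461 m/s
Re = VD/ν = 3.461·0.263/1.15×10^-6 = 7.91×10^5 → turbulent
ε/D = 0.53/263 = 0.00202
Haaland: f = 0.02372
h_f = f(L/D)V²/(2g) = 0.02372·(1770/0.263)·3.461²/(2·9.81) = 97.44 m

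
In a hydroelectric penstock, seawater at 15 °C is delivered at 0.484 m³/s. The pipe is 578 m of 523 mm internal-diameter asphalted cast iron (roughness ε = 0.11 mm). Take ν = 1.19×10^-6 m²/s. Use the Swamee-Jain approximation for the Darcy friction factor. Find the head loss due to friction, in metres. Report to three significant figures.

h_f ≈ 4.26 m

V = 4Q/(πD²) = 4·0.484/(π·0.523²) = 2.253 m/s
Re = VD/ν = 2.253·0.523/1.19×10^-6 = 9.90×10^5 → turbulent
ε/D = 0.11/523 = 2.10×10^-4
Swamee-Jain: f = 0.01489
h_f = f(L/D)V²/(2g) = 0.01489·(578/0.523)·2.253²/(2·9.81) = 4.257 m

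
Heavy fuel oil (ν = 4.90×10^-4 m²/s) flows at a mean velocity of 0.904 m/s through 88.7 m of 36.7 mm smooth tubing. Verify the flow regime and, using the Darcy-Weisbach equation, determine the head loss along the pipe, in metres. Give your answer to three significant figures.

Re = VD/ν = 0.904·0.03670/4.90×10^-4 = 67.7 → laminar (Re < 2300)
f = 64/Re = 0.9452
h_f = f(L/D)V²/(2g) = 0.9452·(88.7/0.03670)·0.904²/(2·9.81) = 95.16 m

h_f ≈ 95.2 m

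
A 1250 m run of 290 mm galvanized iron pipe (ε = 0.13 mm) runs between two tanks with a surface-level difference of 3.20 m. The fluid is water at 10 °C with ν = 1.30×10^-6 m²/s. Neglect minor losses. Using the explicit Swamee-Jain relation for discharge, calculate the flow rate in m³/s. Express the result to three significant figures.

Q ≈ 0.0585 m³/s

Swamee-Jain (Type II): Q = -0.965·√(gD⁵h_f/L)·ln[ε/(3.7D) + √(3.17ν²L/(gD³h_f))]
√(gD⁵h_f/L) = √(9.81·0.290⁵·3.20/1250) = 0.007177
ε/(3.7D) = 1.21×10^-4; √(3.17ν²L/(gD³h_f)) = 9.35×10^-5
Q = -0.965·0.007177·ln(2.147×10^-4) = 0.05850 m³/s
Check: V = 0.886 m/s, Re = 1.98×10^5, f = 0.01868, h_f = 3.22 m ≈ 3.20 m ✓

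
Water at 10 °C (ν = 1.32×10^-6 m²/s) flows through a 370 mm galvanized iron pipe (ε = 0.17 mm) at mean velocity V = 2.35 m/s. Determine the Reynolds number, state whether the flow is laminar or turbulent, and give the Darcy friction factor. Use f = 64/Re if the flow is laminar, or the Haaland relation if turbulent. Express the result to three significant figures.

Re = VD/ν = 2.350·0.370/1.32×10^-6 = 6.59×10^5
Re > 4000 → turbulent; ε/D = 4.59×10^-4
Haaland: f = 0.01711

Re ≈ 6.59×10^5; turbulent; f ≈ 0.0171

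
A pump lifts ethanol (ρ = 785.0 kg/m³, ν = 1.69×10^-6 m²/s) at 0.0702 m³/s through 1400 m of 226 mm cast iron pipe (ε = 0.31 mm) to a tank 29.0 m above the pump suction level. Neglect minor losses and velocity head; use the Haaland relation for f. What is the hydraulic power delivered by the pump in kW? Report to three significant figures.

P_hyd ≈ 27.3 kW

V = 4Q/(πD²) = 1.750 m/s; Re = 2.34×10^5; ε/D = 0.00137; f = 0.02215
h_f = f(L/D)V²/2g = 21.42 m
Total head H = z + h_f = 29.0 + 21.42 = 50.42 m
P_hyd = ρgQH = 785.0·9.81·0.0702·50.42 = 27.25 kW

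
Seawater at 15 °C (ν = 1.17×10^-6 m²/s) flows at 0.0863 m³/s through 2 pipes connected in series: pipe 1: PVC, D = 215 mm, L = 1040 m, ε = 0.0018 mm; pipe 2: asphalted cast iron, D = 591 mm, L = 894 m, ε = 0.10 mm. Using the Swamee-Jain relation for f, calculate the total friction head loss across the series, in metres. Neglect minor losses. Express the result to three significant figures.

Pipe 1: V = 2.377 m/s, Re = 4.37×10^5, ε/D = 8.37×10^-6, f = 0.01354, h_1 = f(L/D)V²/2g = 18.86 m
Pipe 2: V = 0.3146 m/s, Re = 1.59×10^5, ε/D = 1.69×10^-4, f = 0.01748, h_2 = f(L/D)V²/2g = 0.1334 m
Series → Q common, losses add: H = Σh = 18.99 m

H ≈ 19.0 m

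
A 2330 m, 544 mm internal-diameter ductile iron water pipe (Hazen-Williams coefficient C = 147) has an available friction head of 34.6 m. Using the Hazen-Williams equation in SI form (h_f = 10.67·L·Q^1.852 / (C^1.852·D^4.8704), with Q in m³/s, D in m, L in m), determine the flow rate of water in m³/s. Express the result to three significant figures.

Rearranging: Q = [h_f·C^1.852·D^4.8704 / (10.67·L)]^(1/1.852)
Q = [34.6·147^1.852·0.544^4.8704 / (10.67·2330)]^0.540 = 0.8504 m³/s

Q ≈ 0.850 m³/s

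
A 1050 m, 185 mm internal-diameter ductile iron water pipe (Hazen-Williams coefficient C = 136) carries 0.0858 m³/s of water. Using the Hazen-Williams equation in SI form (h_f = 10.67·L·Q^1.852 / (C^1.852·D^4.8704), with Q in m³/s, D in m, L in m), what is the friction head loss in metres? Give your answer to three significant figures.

h_f = 10.67·1050·0.0858^1.852 / (136^1.852·0.185^4.8704) = 49.21 m

h_f ≈ 49.2 m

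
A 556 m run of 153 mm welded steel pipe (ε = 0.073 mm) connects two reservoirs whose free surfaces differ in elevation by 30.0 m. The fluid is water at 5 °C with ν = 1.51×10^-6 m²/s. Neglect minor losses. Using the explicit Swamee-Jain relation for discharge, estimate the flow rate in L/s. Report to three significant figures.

Q ≈ 55.1 L/s

Swamee-Jain (Type II): Q = -0.965·√(gD⁵h_f/L)·ln[ε/(3.7D) + √(3.17ν²L/(gD³h_f))]
√(gD⁵h_f/L) = √(9.81·0.153⁵·30.0/556) = 0.006662
ε/(3.7D) = 1.29×10^-4; √(3.17ν²L/(gD³h_f)) = 6.17×10^-5
Q = -0.965·0.006662·ln(1.907×10^-4) = 0.05506 m³/s
Check: V = 2.99 m/s, Re = 3.03×10^5, f = 0.01818, h_f = 30.2 m ≈ 30.0 m ✓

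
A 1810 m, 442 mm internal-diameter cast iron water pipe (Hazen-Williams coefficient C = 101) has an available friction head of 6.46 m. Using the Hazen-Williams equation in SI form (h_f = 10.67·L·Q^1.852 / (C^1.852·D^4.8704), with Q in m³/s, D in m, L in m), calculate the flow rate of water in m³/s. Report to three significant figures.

Q ≈ 0.157 m³/s

Rearranging: Q = [h_f·C^1.852·D^4.8704 / (10.67·L)]^(1/1.852)
Q = [6.46·101^1.852·0.442^4.8704 / (10.67·1810)]^0.540 = 0.1567 m³/s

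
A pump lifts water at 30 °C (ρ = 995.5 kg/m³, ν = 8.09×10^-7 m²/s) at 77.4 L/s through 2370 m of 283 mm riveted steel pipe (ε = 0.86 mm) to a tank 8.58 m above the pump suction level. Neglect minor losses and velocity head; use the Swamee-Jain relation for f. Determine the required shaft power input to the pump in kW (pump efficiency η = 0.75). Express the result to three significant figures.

V = 4Q/(πD²) = 1.230 m/s; Re = 4.30×10^5; ε/D = 0.00304; f = 0.02669
h_f = f(L/D)V²/2g = 17.25 m
Total head H = z + h_f = 8.58 + 17.25 = 25.83 m
P_hyd = ρgQH = 995.5·9.81·0.0774·25.83 = 19.52 kW
P_shaft = P_hyd/η = 19.52/0.75 = 26.03 kW

P_shaft ≈ 26.0 kW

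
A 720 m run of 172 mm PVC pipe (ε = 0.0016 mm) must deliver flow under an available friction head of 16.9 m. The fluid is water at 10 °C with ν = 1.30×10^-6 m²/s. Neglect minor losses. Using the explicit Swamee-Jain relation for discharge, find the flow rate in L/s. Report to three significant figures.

Swamee-Jain (Type II): Q = -0.965·√(gD⁵h_f/L)·ln[ε/(3.7D) + √(3.17ν²L/(gD³h_f))]
√(gD⁵h_f/L) = √(9.81·0.172⁵·16.9/720) = 0.005888
ε/(3.7D) = 2.51×10^-6; √(3.17ν²L/(gD³h_f)) = 6.76×10^-5
Q = -0.965·0.005888·ln(7.013×10^-5) = 0.05434 m³/s
Check: V = 2.34 m/s, Re = 3.09×10^5, f = 0.01440, h_f = 16.8 m ≈ 16.9 m ✓

Q ≈ 54.3 L/s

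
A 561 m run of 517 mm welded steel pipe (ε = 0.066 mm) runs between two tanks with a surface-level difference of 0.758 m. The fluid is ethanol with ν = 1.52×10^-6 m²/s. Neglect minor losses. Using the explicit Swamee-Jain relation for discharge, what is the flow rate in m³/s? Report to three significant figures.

Swamee-Jain (Type II): Q = -0.965·√(gD⁵h_f/L)·ln[ε/(3.7D) + √(3.17ν²L/(gD³h_f))]
√(gD⁵h_f/L) = √(9.81·0.517⁵·0.758/561) = 0.02213
ε/(3.7D) = 3.45×10^-5; √(3.17ν²L/(gD³h_f)) = 6.32×10^-5
Q = -0.965·0.02213·ln(9.774×10^-5) = 0.1971 m³/s
Check: V = 0.939 m/s, Re = 3.19×10^5, f = 0.01557, h_f = 0.759 m ≈ 0.758 m ✓

Q ≈ 0.197 m³/s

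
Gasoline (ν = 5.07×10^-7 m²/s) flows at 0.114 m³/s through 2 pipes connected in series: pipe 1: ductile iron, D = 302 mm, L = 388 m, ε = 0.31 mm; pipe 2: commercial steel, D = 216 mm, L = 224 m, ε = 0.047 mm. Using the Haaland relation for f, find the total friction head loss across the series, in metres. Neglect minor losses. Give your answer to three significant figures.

H ≈ 10.8 m

Pipe 1: V = 1.591 m/s, Re = 9.48×10^5, ε/D = 0.00103, f = 0.02008, h_1 = f(L/D)V²/2g = 3.330 m
Pipe 2: V = 3.111 m/s, Re = 1.33×10^6, ε/D = 2.18×10^-4, f = 0.01461, h_2 = f(L/D)V²/2g = 7.475 m
Series → Q common, losses add: H = Σh = 10.80 m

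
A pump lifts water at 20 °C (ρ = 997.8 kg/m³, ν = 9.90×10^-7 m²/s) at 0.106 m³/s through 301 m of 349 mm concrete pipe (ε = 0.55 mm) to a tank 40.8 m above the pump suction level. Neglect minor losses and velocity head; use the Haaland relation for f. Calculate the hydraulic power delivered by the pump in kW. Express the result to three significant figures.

P_hyd ≈ 43.6 kW

V = 4Q/(πD²) = 1.108 m/s; Re = 3.91×10^5; ε/D = 0.00158; f = 0.02253
h_f = f(L/D)V²/2g = 1.216 m
Total head H = z + h_f = 40.8 + 1.216 = 42.02 m
P_hyd = ρgQH = 997.8·9.81·0.106·42.02 = 43.59 kW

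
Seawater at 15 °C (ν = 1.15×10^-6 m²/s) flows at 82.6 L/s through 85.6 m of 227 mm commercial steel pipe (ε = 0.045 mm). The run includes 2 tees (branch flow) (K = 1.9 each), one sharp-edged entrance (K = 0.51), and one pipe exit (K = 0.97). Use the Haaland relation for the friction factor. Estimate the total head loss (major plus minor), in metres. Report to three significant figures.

V = 4Q/(πD²) = 2.041 m/s; V²/2g = 0.2123 m
Re = 4.03×10^5, ε/D = 1.98×10^-4 → f = 0.01557 (Haaland)
Major: h_f = f(L/D)·V²/2g = 0.01557·377.1·0.2123 = 1.247 m
Minor: ΣK = 5.28; h_m = ΣK·V²/2g = 1.121 m
Total H_L = 1.247 + 1.121 = 2.368 m

H_L ≈ 2.37 m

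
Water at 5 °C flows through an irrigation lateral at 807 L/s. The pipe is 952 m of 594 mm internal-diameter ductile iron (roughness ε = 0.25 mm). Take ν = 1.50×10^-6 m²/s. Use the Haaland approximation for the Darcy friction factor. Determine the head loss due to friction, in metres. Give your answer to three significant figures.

V = 4Q/(πD²) = 4·0.807/(π·0.594²) = 2.912 m/s
Re = VD/ν = 2.912·0.594/1.50×10^-6 = 1.15×10^6 → turbulent
ε/D = 0.25/594 = 4.21×10^-4
Haaland: f = 0.01654
h_f = f(L/D)V²/(2g) = 0.01654·(952/0.594)·2.912²/(2·9.81) = 11.46 m

h_f ≈ 11.5 m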